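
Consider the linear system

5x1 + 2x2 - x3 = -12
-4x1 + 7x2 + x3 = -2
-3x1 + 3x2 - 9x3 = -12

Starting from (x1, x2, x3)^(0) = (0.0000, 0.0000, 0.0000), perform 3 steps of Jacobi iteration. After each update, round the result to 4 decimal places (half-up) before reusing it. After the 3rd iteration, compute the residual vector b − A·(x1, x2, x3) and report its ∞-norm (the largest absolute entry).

Iteration 1:
  x1 = (-12 - (2)·0.0000 - (-1)·0.0000) / (5) = -2.4000
  x2 = (-2 - (-4)·0.0000 - (1)·0.0000) / (7) = -0.2857
  x3 = (-12 - (-3)·0.0000 - (3)·0.0000) / (-9) = 1.3333
Iteration 2:
  x1 = (-12 - (2)·-0.2857 - (-1)·1.3333) / (5) = -2.0191
  x2 = (-2 - (-4)·-2.4000 - (1)·1.3333) / (7) = -1.8476
  x3 = (-12 - (-3)·-2.4000 - (3)·-0.2857) / (-9) = 2.0381
Iteration 3:
  x1 = (-12 - (2)·-1.8476 - (-1)·2.0381) / (5) = -1.2533
  x2 = (-2 - (-4)·-2.0191 - (1)·2.0381) / (7) = -1.7306
  x3 = (-12 - (-3)·-2.0191 - (3)·-1.8476) / (-9) = 1.3905
Residual b − A·x = (-0.8818, 3.7105, 1.9464); ∞-norm = 3.7105

3.7105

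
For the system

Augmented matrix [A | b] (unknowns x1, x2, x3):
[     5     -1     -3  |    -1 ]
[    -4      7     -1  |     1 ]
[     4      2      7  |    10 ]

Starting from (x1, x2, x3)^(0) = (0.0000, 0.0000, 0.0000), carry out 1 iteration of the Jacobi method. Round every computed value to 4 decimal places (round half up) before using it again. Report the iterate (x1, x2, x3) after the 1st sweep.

Iteration 1:
  x1 = (-1 - (-1)·0.0000 - (-3)·0.0000) / (5) = -0.2000
  x2 = (1 - (-4)·0.0000 - (-1)·0.0000) / (7) = 0.1429
  x3 = (10 - (4)·0.0000 - (2)·0.0000) / (7) = 1.4286

(-0.2000, 0.1429, 1.4286)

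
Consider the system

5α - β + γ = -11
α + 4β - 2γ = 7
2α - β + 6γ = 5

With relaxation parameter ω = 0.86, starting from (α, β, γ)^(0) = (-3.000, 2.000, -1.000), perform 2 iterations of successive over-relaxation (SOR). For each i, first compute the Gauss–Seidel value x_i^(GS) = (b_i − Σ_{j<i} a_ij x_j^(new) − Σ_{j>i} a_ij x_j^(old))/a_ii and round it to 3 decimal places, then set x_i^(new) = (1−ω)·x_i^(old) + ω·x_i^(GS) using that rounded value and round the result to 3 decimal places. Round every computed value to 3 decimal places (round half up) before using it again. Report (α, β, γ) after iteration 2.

Iteration 1:
  α: GS value = (-11 - (-1)·2.000 - (1)·-1.000) / (5) = -1.600;  α ← (1−ω)·-3.000 + ω·-1.600 = -1.796
  β: GS value = (7 - (1)·-1.796 - (-2)·-1.000) / (4) = 1.699;  β ← (1−ω)·2.000 + ω·1.699 = 1.741
  γ: GS value = (5 - (2)·-1.796 - (-1)·1.741) / (6) = 1.722;  γ ← (1−ω)·-1.000 + ω·1.722 = 1.341
Iteration 2:
  α: GS value = (-11 - (-1)·1.741 - (1)·1.341) / (5) = -2.120;  α ← (1−ω)·-1.796 + ω·-2.120 = -2.075
  β: GS value = (7 - (1)·-2.075 - (-2)·1.341) / (4) = 2.939;  β ← (1−ω)·1.741 + ω·2.939 = 2.771
  γ: GS value = (5 - (2)·-2.075 - (-1)·2.771) / (6) = 1.987;  γ ← (1−ω)·1.341 + ω·1.987 = 1.897

(-2.075, 2.771, 1.897)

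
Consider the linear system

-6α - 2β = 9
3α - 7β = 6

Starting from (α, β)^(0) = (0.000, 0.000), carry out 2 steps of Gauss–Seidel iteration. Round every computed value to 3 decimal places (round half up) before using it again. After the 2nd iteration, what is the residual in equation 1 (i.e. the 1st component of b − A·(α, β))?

Iteration 1:
  α = (9 - (-2)·0.000) / (-6) = -1.500
  β = (6 - (3)·-1.500) / (-7) = -1.500
Iteration 2:
  α = (9 - (-2)·-1.500) / (-6) = -1.000
  β = (6 - (3)·-1.000) / (-7) = -1.286
Residual b − A·x = (0.428, -0.002)

0.428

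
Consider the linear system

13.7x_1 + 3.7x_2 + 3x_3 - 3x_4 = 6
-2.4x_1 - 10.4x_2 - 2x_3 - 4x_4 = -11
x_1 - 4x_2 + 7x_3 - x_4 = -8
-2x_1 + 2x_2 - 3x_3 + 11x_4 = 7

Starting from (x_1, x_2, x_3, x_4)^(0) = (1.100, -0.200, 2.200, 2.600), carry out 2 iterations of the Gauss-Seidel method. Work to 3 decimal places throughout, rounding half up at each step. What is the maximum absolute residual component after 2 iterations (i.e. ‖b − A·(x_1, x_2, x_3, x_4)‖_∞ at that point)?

6.504

Iteration 1:
  x_1 = (6 - (3.7)·-0.200 - (3)·2.200 - (-3)·2.600) / (13.7) = 0.580
  x_2 = (-11 - (-2.4)·0.580 - (-2)·2.200 - (-4)·2.600) / (-10.4) = -0.499
  x_3 = (-8 - (1)·0.580 - (-4)·-0.499 - (-1)·2.600) / (7) = -1.139
  x_4 = (7 - (-2)·0.580 - (2)·-0.499 - (-3)·-1.139) / (11) = 0.522
Iteration 2:
  x_1 = (6 - (3.7)·-0.499 - (3)·-1.139 - (-3)·0.522) / (13.7) = 0.936
  x_2 = (-11 - (-2.4)·0.936 - (-2)·-1.139 - (-4)·0.522) / (-10.4) = 0.860
  x_3 = (-8 - (1)·0.936 - (-4)·0.860 - (-1)·0.522) / (7) = -0.711
  x_4 = (7 - (-2)·0.936 - (2)·0.860 - (-3)·-0.711) / (11) = 0.456
Residual b − A·x = (-6.504, 0.592, -0.063, 0.003); ∞-norm = 6.504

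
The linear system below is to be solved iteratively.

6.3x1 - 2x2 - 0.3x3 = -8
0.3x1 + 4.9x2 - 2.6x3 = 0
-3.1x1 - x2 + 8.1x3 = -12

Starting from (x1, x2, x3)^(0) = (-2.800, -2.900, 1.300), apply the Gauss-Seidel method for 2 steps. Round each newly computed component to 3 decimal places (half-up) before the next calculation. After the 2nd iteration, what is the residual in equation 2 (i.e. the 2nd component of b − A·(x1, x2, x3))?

Iteration 1:
  x1 = (-8 - (-2)·-2.900 - (-0.3)·1.300) / (6.3) = -2.129
  x2 = (0 - (0.3)·-2.129 - (-2.6)·1.300) / (4.9) = 0.820
  x3 = (-12 - (-3.1)·-2.129 - (-1)·0.820) / (8.1) = -2.195
Iteration 2:
  x1 = (-8 - (-2)·0.820 - (-0.3)·-2.195) / (6.3) = -1.114
  x2 = (0 - (0.3)·-1.114 - (-2.6)·-2.195) / (4.9) = -1.096
  x3 = (-12 - (-3.1)·-1.114 - (-1)·-1.096) / (8.1) = -2.043
Residual b − A·x = (-3.787, 0.393, -0.001)

0.393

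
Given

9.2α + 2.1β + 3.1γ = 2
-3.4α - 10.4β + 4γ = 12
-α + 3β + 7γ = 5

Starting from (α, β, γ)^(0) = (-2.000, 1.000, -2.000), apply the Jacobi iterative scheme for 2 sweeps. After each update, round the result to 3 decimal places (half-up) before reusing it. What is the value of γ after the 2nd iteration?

1.353

Iteration 1:
  α = (2 - (2.1)·1.000 - (3.1)·-2.000) / (9.2) = 0.663
  β = (12 - (-3.4)·-2.000 - (4)·-2.000) / (-10.4) = -1.269
  γ = (5 - (-1)·-2.000 - (3)·1.000) / (7) = 0.000
Iteration 2:
  α = (2 - (2.1)·-1.269 - (3.1)·0.000) / (9.2) = 0.507
  β = (12 - (-3.4)·0.663 - (4)·0.000) / (-10.4) = -1.371
  γ = (5 - (-1)·0.663 - (3)·-1.269) / (7) = 1.353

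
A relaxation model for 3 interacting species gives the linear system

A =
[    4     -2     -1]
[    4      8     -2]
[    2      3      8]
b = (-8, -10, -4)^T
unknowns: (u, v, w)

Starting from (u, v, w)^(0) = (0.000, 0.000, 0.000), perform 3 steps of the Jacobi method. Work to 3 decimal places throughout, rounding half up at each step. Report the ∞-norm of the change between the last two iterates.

Iteration 1:
  u = (-8 - (-2)·0.000 - (-1)·0.000) / (4) = -2.000
  v = (-10 - (4)·0.000 - (-2)·0.000) / (8) = -1.250
  w = (-4 - (2)·0.000 - (3)·0.000) / (8) = -0.500
Iteration 2:
  u = (-8 - (-2)·-1.250 - (-1)·-0.500) / (4) = -2.750
  v = (-10 - (4)·-2.000 - (-2)·-0.500) / (8) = -0.375
  w = (-4 - (2)·-2.000 - (3)·-1.250) / (8) = 0.469
Iteration 3:
  u = (-8 - (-2)·-0.375 - (-1)·0.469) / (4) = -2.070
  v = (-10 - (4)·-2.750 - (-2)·0.469) / (8) = 0.242
  w = (-4 - (2)·-2.750 - (3)·-0.375) / (8) = 0.328
Change: (0.680, 0.617, -0.141) → max |·| = 0.680

0.680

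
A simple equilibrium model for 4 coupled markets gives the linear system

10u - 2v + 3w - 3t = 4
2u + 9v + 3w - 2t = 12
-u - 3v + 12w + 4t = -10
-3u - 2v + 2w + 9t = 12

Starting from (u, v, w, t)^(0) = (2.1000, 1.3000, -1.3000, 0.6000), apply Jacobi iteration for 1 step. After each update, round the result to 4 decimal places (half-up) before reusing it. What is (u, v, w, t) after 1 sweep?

Iteration 1:
  u = (4 - (-2)·1.3000 - (3)·-1.3000 - (-3)·0.6000) / (10) = 1.2300
  v = (12 - (2)·2.1000 - (3)·-1.3000 - (-2)·0.6000) / (9) = 1.4333
  w = (-10 - (-1)·2.1000 - (-3)·1.3000 - (4)·0.6000) / (12) = -0.5333
  t = (12 - (-3)·2.1000 - (-2)·1.3000 - (2)·-1.3000) / (9) = 2.6111

(1.2300, 1.4333, -0.5333, 2.6111)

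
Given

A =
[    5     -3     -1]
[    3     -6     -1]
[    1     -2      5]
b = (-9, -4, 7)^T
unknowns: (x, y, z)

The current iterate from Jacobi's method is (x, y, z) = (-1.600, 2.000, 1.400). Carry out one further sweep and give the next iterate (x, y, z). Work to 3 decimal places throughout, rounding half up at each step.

(-0.320, -0.367, 2.520)

One sweep:
  x = (-9 - (-3)·2.000 - (-1)·1.400) / (5) = -0.320
  y = (-4 - (3)·-1.600 - (-1)·1.400) / (-6) = -0.367
  z = (7 - (1)·-1.600 - (-2)·2.000) / (5) = 2.520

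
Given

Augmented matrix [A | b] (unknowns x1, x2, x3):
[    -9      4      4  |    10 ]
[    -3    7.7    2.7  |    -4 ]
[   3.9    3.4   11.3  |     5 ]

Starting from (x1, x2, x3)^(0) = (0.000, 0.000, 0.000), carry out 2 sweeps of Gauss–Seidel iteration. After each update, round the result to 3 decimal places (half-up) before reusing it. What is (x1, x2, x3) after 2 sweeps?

Iteration 1:
  x1 = (10 - (4)·0.000 - (4)·0.000) / (-9) = -1.111
  x2 = (-4 - (-3)·-1.111 - (2.7)·0.000) / (7.7) = -0.952
  x3 = (5 - (3.9)·-1.111 - (3.4)·-0.952) / (11.3) = 1.112
Iteration 2:
  x1 = (10 - (4)·-0.952 - (4)·1.112) / (-9) = -1.040
  x2 = (-4 - (-3)·-1.040 - (2.7)·1.112) / (7.7) = -1.315
  x3 = (5 - (3.9)·-1.040 - (3.4)·-1.315) / (11.3) = 1.197

(-1.040, -1.315, 1.197)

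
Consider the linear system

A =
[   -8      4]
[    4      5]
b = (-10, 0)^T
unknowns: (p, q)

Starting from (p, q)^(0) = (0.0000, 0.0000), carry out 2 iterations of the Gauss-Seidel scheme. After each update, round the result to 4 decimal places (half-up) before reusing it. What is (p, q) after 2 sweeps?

Iteration 1:
  p = (-10 - (4)·0.0000) / (-8) = 1.2500
  q = (0 - (4)·1.2500) / (5) = -1.0000
Iteration 2:
  p = (-10 - (4)·-1.0000) / (-8) = 0.7500
  q = (0 - (4)·0.7500) / (5) = -0.6000

(0.7500, -0.6000)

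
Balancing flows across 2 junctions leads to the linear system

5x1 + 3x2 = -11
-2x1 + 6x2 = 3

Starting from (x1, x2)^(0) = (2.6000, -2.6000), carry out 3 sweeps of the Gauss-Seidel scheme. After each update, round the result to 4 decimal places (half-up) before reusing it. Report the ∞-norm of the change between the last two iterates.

Iteration 1:
  x1 = (-11 - (3)·-2.6000) / (5) = -0.6400
  x2 = (3 - (-2)·-0.6400) / (6) = 0.2867
Iteration 2:
  x1 = (-11 - (3)·0.2867) / (5) = -2.3720
  x2 = (3 - (-2)·-2.3720) / (6) = -0.2907
Iteration 3:
  x1 = (-11 - (3)·-0.2907) / (5) = -2.0256
  x2 = (3 - (-2)·-2.0256) / (6) = -0.1752
Change: (0.3464, 0.1155) → max |·| = 0.3464

0.3464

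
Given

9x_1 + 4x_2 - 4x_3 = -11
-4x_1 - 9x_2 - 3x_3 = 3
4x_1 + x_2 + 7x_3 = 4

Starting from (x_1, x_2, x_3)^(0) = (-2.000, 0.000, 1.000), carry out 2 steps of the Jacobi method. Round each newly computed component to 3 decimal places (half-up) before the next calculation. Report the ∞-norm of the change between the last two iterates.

Iteration 1:
  x_1 = (-11 - (4)·0.000 - (-4)·1.000) / (9) = -0.778
  x_2 = (3 - (-4)·-2.000 - (-3)·1.000) / (-9) = 0.222
  x_3 = (4 - (4)·-2.000 - (1)·0.000) / (7) = 1.714
Iteration 2:
  x_1 = (-11 - (4)·0.222 - (-4)·1.714) / (9) = -0.559
  x_2 = (3 - (-4)·-0.778 - (-3)·1.714) / (-9) = -0.559
  x_3 = (4 - (4)·-0.778 - (1)·0.222) / (7) = 0.984
Change: (0.219, -0.781, -0.730) → max |·| = 0.781

0.781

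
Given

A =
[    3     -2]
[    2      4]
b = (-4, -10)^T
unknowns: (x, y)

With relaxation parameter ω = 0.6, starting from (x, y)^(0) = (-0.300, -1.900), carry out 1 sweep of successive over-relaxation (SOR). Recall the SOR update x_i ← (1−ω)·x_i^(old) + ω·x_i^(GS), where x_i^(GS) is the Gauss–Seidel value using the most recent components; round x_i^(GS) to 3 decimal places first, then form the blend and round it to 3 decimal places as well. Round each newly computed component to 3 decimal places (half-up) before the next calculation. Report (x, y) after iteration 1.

(-1.680, -1.756)

Iteration 1:
  x: GS value = (-4 - (-2)·-1.900) / (3) = -2.600;  x ← (1−ω)·-0.300 + ω·-2.600 = -1.680
  y: GS value = (-10 - (2)·-1.680) / (4) = -1.660;  y ← (1−ω)·-1.900 + ω·-1.660 = -1.756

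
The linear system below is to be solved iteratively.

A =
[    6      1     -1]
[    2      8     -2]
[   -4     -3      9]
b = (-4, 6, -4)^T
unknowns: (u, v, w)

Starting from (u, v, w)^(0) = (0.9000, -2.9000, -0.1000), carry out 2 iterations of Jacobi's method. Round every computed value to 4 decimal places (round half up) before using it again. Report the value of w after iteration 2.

Iteration 1:
  u = (-4 - (1)·-2.9000 - (-1)·-0.1000) / (6) = -0.2000
  v = (6 - (2)·0.9000 - (-2)·-0.1000) / (8) = 0.5000
  w = (-4 - (-4)·0.9000 - (-3)·-2.9000) / (9) = -1.0111
Iteration 2:
  u = (-4 - (1)·0.5000 - (-1)·-1.0111) / (6) = -0.9185
  v = (6 - (2)·-0.2000 - (-2)·-1.0111) / (8) = 0.5472
  w = (-4 - (-4)·-0.2000 - (-3)·0.5000) / (9) = -0.3667

-0.3667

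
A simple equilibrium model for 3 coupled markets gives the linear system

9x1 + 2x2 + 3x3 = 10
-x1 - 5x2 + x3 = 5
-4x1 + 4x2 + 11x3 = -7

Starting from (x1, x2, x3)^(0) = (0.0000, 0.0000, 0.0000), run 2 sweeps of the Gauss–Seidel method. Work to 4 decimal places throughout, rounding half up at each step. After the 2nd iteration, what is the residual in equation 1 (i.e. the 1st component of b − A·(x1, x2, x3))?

Iteration 1:
  x1 = (10 - (2)·0.0000 - (3)·0.0000) / (9) = 1.1111
  x2 = (5 - (-1)·1.1111 - (1)·0.0000) / (-5) = -1.2222
  x3 = (-7 - (-4)·1.1111 - (4)·-1.2222) / (11) = 0.2121
Iteration 2:
  x1 = (10 - (2)·-1.2222 - (3)·0.2121) / (9) = 1.3120
  x2 = (5 - (-1)·1.3120 - (1)·0.2121) / (-5) = -1.2200
  x3 = (-7 - (-4)·1.3120 - (4)·-1.2200) / (11) = 0.2844
Residual b − A·x = (-0.2212, -0.0724, -0.0004)

-0.2212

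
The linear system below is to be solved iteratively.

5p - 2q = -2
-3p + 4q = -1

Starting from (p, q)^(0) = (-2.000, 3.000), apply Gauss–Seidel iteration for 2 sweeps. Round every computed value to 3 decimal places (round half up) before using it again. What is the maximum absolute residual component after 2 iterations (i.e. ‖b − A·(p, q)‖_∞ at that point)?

1.590

Iteration 1:
  p = (-2 - (-2)·3.000) / (5) = 0.800
  q = (-1 - (-3)·0.800) / (4) = 0.350
Iteration 2:
  p = (-2 - (-2)·0.350) / (5) = -0.260
  q = (-1 - (-3)·-0.260) / (4) = -0.445
Residual b − A·x = (-1.590, 0.000); ∞-norm = 1.590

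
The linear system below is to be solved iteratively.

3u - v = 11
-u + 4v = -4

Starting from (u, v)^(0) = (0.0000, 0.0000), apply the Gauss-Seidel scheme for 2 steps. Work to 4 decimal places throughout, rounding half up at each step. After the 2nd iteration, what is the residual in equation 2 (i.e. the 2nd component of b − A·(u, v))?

Iteration 1:
  u = (11 - (-1)·0.0000) / (3) = 3.6667
  v = (-4 - (-1)·3.6667) / (4) = -0.0833
Iteration 2:
  u = (11 - (-1)·-0.0833) / (3) = 3.6389
  v = (-4 - (-1)·3.6389) / (4) = -0.0903
Residual b − A·x = (-0.0070, 0.0001)

0.0001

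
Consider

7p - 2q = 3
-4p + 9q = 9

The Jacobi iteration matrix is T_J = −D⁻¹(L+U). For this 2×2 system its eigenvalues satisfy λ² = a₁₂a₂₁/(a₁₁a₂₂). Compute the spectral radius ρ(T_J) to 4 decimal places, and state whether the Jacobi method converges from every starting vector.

0.3563

a₁₂a₂₁/(a₁₁a₂₂) = (-2)·(-4) / ((7)·(9)) = 0.126984
ρ = √|0.126984| = √0.126984 = 0.3563
ρ < 1, so Jacobi converges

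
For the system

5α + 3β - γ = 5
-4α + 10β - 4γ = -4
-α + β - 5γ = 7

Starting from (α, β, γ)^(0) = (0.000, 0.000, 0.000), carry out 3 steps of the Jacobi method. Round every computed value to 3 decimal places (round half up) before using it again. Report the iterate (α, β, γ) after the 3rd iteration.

(1.000, -0.688, -1.704)

Iteration 1:
  α = (5 - (3)·0.000 - (-1)·0.000) / (5) = 1.000
  β = (-4 - (-4)·0.000 - (-4)·0.000) / (10) = -0.400
  γ = (7 - (-1)·0.000 - (1)·0.000) / (-5) = -1.400
Iteration 2:
  α = (5 - (3)·-0.400 - (-1)·-1.400) / (5) = 0.960
  β = (-4 - (-4)·1.000 - (-4)·-1.400) / (10) = -0.560
  γ = (7 - (-1)·1.000 - (1)·-0.400) / (-5) = -1.680
Iteration 3:
  α = (5 - (3)·-0.560 - (-1)·-1.680) / (5) = 1.000
  β = (-4 - (-4)·0.960 - (-4)·-1.680) / (10) = -0.688
  γ = (7 - (-1)·0.960 - (1)·-0.560) / (-5) = -1.704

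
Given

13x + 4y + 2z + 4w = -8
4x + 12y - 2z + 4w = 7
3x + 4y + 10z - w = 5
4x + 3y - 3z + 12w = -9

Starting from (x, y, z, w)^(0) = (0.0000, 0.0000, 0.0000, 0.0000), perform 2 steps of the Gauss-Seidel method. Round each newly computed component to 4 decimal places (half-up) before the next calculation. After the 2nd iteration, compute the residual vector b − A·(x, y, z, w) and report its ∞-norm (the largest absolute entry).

0.5875

Iteration 1:
  x = (-8 - (4)·0.0000 - (2)·0.0000 - (4)·0.0000) / (13) = -0.6154
  y = (7 - (4)·-0.6154 - (-2)·0.0000 - (4)·0.0000) / (12) = 0.7885
  z = (5 - (3)·-0.6154 - (4)·0.7885 - (-1)·0.0000) / (10) = 0.3692
  w = (-9 - (4)·-0.6154 - (3)·0.7885 - (-3)·0.3692) / (12) = -0.6497
Iteration 2:
  x = (-8 - (4)·0.7885 - (2)·0.3692 - (4)·-0.6497) / (13) = -0.7149
  y = (7 - (4)·-0.7149 - (-2)·0.3692 - (4)·-0.6497) / (12) = 1.0997
  z = (5 - (3)·-0.7149 - (4)·1.0997 - (-1)·-0.6497) / (10) = 0.2096
  w = (-9 - (4)·-0.7149 - (3)·1.0997 - (-3)·0.2096) / (12) = -0.7342
Residual b − A·x = (-0.5875, 0.0192, -0.0843, -0.0003); ∞-norm = 0.5875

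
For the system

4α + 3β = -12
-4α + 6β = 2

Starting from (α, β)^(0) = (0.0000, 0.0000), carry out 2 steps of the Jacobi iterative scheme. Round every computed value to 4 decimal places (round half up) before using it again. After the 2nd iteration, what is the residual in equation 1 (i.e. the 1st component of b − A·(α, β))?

Iteration 1:
  α = (-12 - (3)·0.0000) / (4) = -3.0000
  β = (2 - (-4)·0.0000) / (6) = 0.3333
Iteration 2:
  α = (-12 - (3)·0.3333) / (4) = -3.2500
  β = (2 - (-4)·-3.0000) / (6) = -1.6667
Residual b − A·x = (6.0001, -0.9998)

6.0001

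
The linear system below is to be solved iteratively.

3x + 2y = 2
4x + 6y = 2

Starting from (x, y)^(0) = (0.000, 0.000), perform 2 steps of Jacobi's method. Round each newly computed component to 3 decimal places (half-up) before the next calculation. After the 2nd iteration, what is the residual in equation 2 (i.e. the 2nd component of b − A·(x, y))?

0.886

Iteration 1:
  x = (2 - (2)·0.000) / (3) = 0.667
  y = (2 - (4)·0.000) / (6) = 0.333
Iteration 2:
  x = (2 - (2)·0.333) / (3) = 0.445
  y = (2 - (4)·0.667) / (6) = -0.111
Residual b − A·x = (0.887, 0.886)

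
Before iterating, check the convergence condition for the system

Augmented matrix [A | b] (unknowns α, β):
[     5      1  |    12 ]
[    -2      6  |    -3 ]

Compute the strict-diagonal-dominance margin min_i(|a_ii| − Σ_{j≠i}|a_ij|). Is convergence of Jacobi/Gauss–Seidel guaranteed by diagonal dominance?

4

row 1: |5| − (1) = 4
row 2: |6| − (2) = 4
minimum over rows = 4 → strictly diagonally dominant (convergence guaranteed)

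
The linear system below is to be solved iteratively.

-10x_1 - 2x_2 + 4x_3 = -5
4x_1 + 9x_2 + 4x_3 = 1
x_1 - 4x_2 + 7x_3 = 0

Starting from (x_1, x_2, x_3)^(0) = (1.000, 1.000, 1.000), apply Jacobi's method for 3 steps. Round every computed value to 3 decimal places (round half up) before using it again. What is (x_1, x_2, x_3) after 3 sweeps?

(0.360, -0.014, -0.342)

Iteration 1:
  x_1 = (-5 - (-2)·1.000 - (4)·1.000) / (-10) = 0.700
  x_2 = (1 - (4)·1.000 - (4)·1.000) / (9) = -0.778
  x_3 = (0 - (1)·1.000 - (-4)·1.000) / (7) = 0.429
Iteration 2:
  x_1 = (-5 - (-2)·-0.778 - (4)·0.429) / (-10) = 0.827
  x_2 = (1 - (4)·0.700 - (4)·0.429) / (9) = -0.391
  x_3 = (0 - (1)·0.700 - (-4)·-0.778) / (7) = -0.545
Iteration 3:
  x_1 = (-5 - (-2)·-0.391 - (4)·-0.545) / (-10) = 0.360
  x_2 = (1 - (4)·0.827 - (4)·-0.545) / (9) = -0.014
  x_3 = (0 - (1)·0.827 - (-4)·-0.391) / (7) = -0.342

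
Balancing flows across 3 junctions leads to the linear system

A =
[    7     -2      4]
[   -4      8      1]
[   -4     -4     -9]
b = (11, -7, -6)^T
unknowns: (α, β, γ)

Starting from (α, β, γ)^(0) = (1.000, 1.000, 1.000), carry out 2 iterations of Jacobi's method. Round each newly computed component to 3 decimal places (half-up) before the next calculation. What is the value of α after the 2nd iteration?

1.555

Iteration 1:
  α = (11 - (-2)·1.000 - (4)·1.000) / (7) = 1.286
  β = (-7 - (-4)·1.000 - (1)·1.000) / (8) = -0.500
  γ = (-6 - (-4)·1.000 - (-4)·1.000) / (-9) = -0.222
Iteration 2:
  α = (11 - (-2)·-0.500 - (4)·-0.222) / (7) = 1.555
  β = (-7 - (-4)·1.286 - (1)·-0.222) / (8) = -0.204
  γ = (-6 - (-4)·1.286 - (-4)·-0.500) / (-9) = 0.317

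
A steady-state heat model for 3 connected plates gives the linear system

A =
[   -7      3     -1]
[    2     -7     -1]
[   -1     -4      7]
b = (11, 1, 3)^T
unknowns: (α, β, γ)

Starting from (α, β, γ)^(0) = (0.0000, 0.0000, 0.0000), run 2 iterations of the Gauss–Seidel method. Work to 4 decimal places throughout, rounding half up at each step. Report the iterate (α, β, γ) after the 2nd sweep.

Iteration 1:
  α = (11 - (3)·0.0000 - (-1)·0.0000) / (-7) = -1.5714
  β = (1 - (2)·-1.5714 - (-1)·0.0000) / (-7) = -0.5918
  γ = (3 - (-1)·-1.5714 - (-4)·-0.5918) / (7) = -0.1341
Iteration 2:
  α = (11 - (3)·-0.5918 - (-1)·-0.1341) / (-7) = -1.8059
  β = (1 - (2)·-1.8059 - (-1)·-0.1341) / (-7) = -0.6397
  γ = (3 - (-1)·-1.8059 - (-4)·-0.6397) / (7) = -0.1950

(-1.8059, -0.6397, -0.1950)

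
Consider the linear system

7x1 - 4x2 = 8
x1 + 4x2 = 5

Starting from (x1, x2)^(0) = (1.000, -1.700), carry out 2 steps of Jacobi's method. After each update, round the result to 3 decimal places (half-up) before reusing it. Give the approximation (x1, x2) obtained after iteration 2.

(1.714, 1.207)

Iteration 1:
  x1 = (8 - (-4)·-1.700) / (7) = 0.171
  x2 = (5 - (1)·1.000) / (4) = 1.000
Iteration 2:
  x1 = (8 - (-4)·1.000) / (7) = 1.714
  x2 = (5 - (1)·0.171) / (4) = 1.207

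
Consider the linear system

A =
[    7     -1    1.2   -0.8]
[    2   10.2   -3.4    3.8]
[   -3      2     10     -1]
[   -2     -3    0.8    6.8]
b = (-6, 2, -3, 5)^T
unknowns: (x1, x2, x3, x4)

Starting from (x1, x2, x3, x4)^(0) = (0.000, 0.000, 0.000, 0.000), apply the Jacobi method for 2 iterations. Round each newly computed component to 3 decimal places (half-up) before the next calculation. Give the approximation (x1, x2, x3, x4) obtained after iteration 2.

Iteration 1:
  x1 = (-6 - (-1)·0.000 - (1.2)·0.000 - (-0.8)·0.000) / (7) = -0.857
  x2 = (2 - (2)·0.000 - (-3.4)·0.000 - (3.8)·0.000) / (10.2) = 0.196
  x3 = (-3 - (-3)·0.000 - (2)·0.000 - (-1)·0.000) / (10) = -0.300
  x4 = (5 - (-2)·0.000 - (-3)·0.000 - (0.8)·0.000) / (6.8) = 0.735
Iteration 2:
  x1 = (-6 - (-1)·0.196 - (1.2)·-0.300 - (-0.8)·0.735) / (7) = -0.694
  x2 = (2 - (2)·-0.857 - (-3.4)·-0.300 - (3.8)·0.735) / (10.2) = -0.010
  x3 = (-3 - (-3)·-0.857 - (2)·0.196 - (-1)·0.735) / (10) = -0.523
  x4 = (5 - (-2)·-0.857 - (-3)·0.196 - (0.8)·-0.300) / (6.8) = 0.605

(-0.694, -0.010, -0.523, 0.605)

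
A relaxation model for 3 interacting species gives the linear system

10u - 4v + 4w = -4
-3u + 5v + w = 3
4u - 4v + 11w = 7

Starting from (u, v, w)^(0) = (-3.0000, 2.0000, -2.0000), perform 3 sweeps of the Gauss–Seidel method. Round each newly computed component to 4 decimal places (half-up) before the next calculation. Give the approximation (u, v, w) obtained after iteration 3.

(-0.5564, 0.1060, 0.8772)

Iteration 1:
  u = (-4 - (-4)·2.0000 - (4)·-2.0000) / (10) = 1.2000
  v = (3 - (-3)·1.2000 - (1)·-2.0000) / (5) = 1.7200
  w = (7 - (4)·1.2000 - (-4)·1.7200) / (11) = 0.8255
Iteration 2:
  u = (-4 - (-4)·1.7200 - (4)·0.8255) / (10) = -0.0422
  v = (3 - (-3)·-0.0422 - (1)·0.8255) / (5) = 0.4096
  w = (7 - (4)·-0.0422 - (-4)·0.4096) / (11) = 0.8007
Iteration 3:
  u = (-4 - (-4)·0.4096 - (4)·0.8007) / (10) = -0.5564
  v = (3 - (-3)·-0.5564 - (1)·0.8007) / (5) = 0.1060
  w = (7 - (4)·-0.5564 - (-4)·0.1060) / (11) = 0.8772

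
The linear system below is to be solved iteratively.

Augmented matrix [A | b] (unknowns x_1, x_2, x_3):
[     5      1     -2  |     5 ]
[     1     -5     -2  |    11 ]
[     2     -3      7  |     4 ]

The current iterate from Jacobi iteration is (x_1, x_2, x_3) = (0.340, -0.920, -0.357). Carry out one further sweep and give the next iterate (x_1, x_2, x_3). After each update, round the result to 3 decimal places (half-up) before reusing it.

One sweep:
  x_1 = (5 - (1)·-0.920 - (-2)·-0.357) / (5) = 1.041
  x_2 = (11 - (1)·0.340 - (-2)·-0.357) / (-5) = -1.989
  x_3 = (4 - (2)·0.340 - (-3)·-0.920) / (7) = 0.080

(1.041, -1.989, 0.080)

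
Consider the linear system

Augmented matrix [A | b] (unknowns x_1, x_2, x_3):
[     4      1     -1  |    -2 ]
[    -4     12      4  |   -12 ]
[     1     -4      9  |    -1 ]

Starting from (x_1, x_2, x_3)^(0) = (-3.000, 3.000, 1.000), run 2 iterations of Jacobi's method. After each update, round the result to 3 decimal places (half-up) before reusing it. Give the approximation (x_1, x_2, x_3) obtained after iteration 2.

(0.472, -1.852, -1.037)

Iteration 1:
  x_1 = (-2 - (1)·3.000 - (-1)·1.000) / (4) = -1.000
  x_2 = (-12 - (-4)·-3.000 - (4)·1.000) / (12) = -2.333
  x_3 = (-1 - (1)·-3.000 - (-4)·3.000) / (9) = 1.556
Iteration 2:
  x_1 = (-2 - (1)·-2.333 - (-1)·1.556) / (4) = 0.472
  x_2 = (-12 - (-4)·-1.000 - (4)·1.556) / (12) = -1.852
  x_3 = (-1 - (1)·-1.000 - (-4)·-2.333) / (9) = -1.037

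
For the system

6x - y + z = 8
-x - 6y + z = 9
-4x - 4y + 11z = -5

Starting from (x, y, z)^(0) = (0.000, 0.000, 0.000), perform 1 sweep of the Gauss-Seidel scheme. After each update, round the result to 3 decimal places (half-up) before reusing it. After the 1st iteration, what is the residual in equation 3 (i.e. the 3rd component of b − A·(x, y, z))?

Iteration 1:
  x = (8 - (-1)·0.000 - (1)·0.000) / (6) = 1.333
  y = (9 - (-1)·1.333 - (1)·0.000) / (-6) = -1.722
  z = (-5 - (-4)·1.333 - (-4)·-1.722) / (11) = -0.596
Residual b − A·x = (-1.124, 0.597, 0.000)

0.000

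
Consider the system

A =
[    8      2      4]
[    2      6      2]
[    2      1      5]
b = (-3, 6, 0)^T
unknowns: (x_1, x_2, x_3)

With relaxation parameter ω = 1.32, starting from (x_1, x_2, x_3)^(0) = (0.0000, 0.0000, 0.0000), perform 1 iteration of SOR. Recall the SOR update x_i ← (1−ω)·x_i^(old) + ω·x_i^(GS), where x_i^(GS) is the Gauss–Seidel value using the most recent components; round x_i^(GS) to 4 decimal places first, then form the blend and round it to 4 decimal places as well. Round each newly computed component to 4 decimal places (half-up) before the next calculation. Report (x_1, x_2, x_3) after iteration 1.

(-0.4950, 1.5378, -0.1447)

Iteration 1:
  x_1: GS value = (-3 - (2)·0.0000 - (4)·0.0000) / (8) = -0.3750;  x_1 ← (1−ω)·0.0000 + ω·-0.3750 = -0.4950
  x_2: GS value = (6 - (2)·-0.4950 - (2)·0.0000) / (6) = 1.1650;  x_2 ← (1−ω)·0.0000 + ω·1.1650 = 1.5378
  x_3: GS value = (0 - (2)·-0.4950 - (1)·1.5378) / (5) = -0.1096;  x_3 ← (1−ω)·0.0000 + ω·-0.1096 = -0.1447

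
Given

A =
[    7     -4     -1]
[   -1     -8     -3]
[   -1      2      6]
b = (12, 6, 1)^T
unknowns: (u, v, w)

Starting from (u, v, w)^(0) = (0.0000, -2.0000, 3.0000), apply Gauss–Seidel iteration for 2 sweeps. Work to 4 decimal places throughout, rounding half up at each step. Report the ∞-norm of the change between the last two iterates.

Iteration 1:
  u = (12 - (-4)·-2.0000 - (-1)·3.0000) / (7) = 1.0000
  v = (6 - (-1)·1.0000 - (-3)·3.0000) / (-8) = -2.0000
  w = (1 - (-1)·1.0000 - (2)·-2.0000) / (6) = 1.0000
Iteration 2:
  u = (12 - (-4)·-2.0000 - (-1)·1.0000) / (7) = 0.7143
  v = (6 - (-1)·0.7143 - (-3)·1.0000) / (-8) = -1.2143
  w = (1 - (-1)·0.7143 - (2)·-1.2143) / (6) = 0.6905
Change: (-0.2857, 0.7857, -0.3095) → max |·| = 0.7857

0.7857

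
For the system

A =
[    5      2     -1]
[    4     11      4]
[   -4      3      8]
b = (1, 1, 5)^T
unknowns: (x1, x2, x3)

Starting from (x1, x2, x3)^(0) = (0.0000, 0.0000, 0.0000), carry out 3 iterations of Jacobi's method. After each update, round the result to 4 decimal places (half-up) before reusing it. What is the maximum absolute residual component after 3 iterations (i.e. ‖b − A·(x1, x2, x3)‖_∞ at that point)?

1.1597

Iteration 1:
  x1 = (1 - (2)·0.0000 - (-1)·0.0000) / (5) = 0.2000
  x2 = (1 - (4)·0.0000 - (4)·0.0000) / (11) = 0.0909
  x3 = (5 - (-4)·0.0000 - (3)·0.0000) / (8) = 0.6250
Iteration 2:
  x1 = (1 - (2)·0.0909 - (-1)·0.6250) / (5) = 0.2886
  x2 = (1 - (4)·0.2000 - (4)·0.6250) / (11) = -0.2091
  x3 = (5 - (-4)·0.2000 - (3)·0.0909) / (8) = 0.6909
Iteration 3:
  x1 = (1 - (2)·-0.2091 - (-1)·0.6909) / (5) = 0.4218
  x2 = (1 - (4)·0.2886 - (4)·0.6909) / (11) = -0.2653
  x3 = (5 - (-4)·0.2886 - (3)·-0.2091) / (8) = 0.8477
Residual b − A·x = (0.2693, -1.1597, 0.7015); ∞-norm = 1.1597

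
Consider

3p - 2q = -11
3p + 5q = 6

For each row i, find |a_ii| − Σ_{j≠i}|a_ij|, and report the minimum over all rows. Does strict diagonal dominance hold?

1

row 1: |3| − (2) = 1
row 2: |5| − (3) = 2
minimum over rows = 1 → strictly diagonally dominant (convergence guaranteed)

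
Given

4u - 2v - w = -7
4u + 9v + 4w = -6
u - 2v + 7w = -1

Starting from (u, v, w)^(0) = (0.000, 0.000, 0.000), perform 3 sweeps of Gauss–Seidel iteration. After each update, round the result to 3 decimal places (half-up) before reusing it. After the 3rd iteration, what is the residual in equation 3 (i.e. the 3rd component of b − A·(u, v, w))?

Iteration 1:
  u = (-7 - (-2)·0.000 - (-1)·0.000) / (4) = -1.750
  v = (-6 - (4)·-1.750 - (4)·0.000) / (9) = 0.111
  w = (-1 - (1)·-1.750 - (-2)·0.111) / (7) = 0.139
Iteration 2:
  u = (-7 - (-2)·0.111 - (-1)·0.139) / (4) = -1.660
  v = (-6 - (4)·-1.660 - (4)·0.139) / (9) = 0.009
  w = (-1 - (1)·-1.660 - (-2)·0.009) / (7) = 0.097
Iteration 3:
  u = (-7 - (-2)·0.009 - (-1)·0.097) / (4) = -1.721
  v = (-6 - (4)·-1.721 - (4)·0.097) / (9) = 0.055
  w = (-1 - (1)·-1.721 - (-2)·0.055) / (7) = 0.119
Residual b − A·x = (0.113, -0.087, -0.002)

-0.002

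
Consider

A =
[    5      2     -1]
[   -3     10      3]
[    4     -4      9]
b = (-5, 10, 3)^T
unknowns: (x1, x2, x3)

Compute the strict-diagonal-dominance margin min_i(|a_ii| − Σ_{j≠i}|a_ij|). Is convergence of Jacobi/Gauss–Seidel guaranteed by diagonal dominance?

row 1: |5| − (2+1) = 2
row 2: |10| − (3+3) = 4
row 3: |9| − (4+4) = 1
minimum over rows = 1 → strictly diagonally dominant (convergence guaranteed)

1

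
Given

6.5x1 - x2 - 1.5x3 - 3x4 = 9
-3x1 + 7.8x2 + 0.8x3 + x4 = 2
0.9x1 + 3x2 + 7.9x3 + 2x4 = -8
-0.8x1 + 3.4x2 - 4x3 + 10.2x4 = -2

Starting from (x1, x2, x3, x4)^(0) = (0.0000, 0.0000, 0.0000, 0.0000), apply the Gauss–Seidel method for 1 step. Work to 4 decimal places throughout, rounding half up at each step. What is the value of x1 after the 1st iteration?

1.3846

Iteration 1:
  x1 = (9 - (-1)·0.0000 - (-1.5)·0.0000 - (-3)·0.0000) / (6.5) = 1.3846
  x2 = (2 - (-3)·1.3846 - (0.8)·0.0000 - (1)·0.0000) / (7.8) = 0.7889
  x3 = (-8 - (0.9)·1.3846 - (3)·0.7889 - (2)·0.0000) / (7.9) = -1.4700
  x4 = (-2 - (-0.8)·1.3846 - (3.4)·0.7889 - (-4)·-1.4700) / (10.2) = -0.9269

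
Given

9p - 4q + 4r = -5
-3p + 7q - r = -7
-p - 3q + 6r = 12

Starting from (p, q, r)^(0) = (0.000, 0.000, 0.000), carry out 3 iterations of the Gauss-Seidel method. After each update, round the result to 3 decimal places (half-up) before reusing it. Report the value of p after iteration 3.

-1.661

Iteration 1:
  p = (-5 - (-4)·0.000 - (4)·0.000) / (9) = -0.556
  q = (-7 - (-3)·-0.556 - (-1)·0.000) / (7) = -1.238
  r = (12 - (-1)·-0.556 - (-3)·-1.238) / (6) = 1.288
Iteration 2:
  p = (-5 - (-4)·-1.238 - (4)·1.288) / (9) = -1.678
  q = (-7 - (-3)·-1.678 - (-1)·1.288) / (7) = -1.535
  r = (12 - (-1)·-1.678 - (-3)·-1.535) / (6) = 0.953
Iteration 3:
  p = (-5 - (-4)·-1.535 - (4)·0.953) / (9) = -1.661
  q = (-7 - (-3)·-1.661 - (-1)·0.953) / (7) = -1.576
  r = (12 - (-1)·-1.661 - (-3)·-1.576) / (6) = 0.935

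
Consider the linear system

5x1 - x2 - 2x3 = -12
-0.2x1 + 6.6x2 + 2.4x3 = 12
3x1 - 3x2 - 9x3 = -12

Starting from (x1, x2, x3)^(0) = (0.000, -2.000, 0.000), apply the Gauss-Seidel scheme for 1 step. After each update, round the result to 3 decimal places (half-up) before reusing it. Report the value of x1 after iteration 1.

-2.800

Iteration 1:
  x1 = (-12 - (-1)·-2.000 - (-2)·0.000) / (5) = -2.800
  x2 = (12 - (-0.2)·-2.800 - (2.4)·0.000) / (6.6) = 1.733
  x3 = (-12 - (3)·-2.800 - (-3)·1.733) / (-9) = -0.178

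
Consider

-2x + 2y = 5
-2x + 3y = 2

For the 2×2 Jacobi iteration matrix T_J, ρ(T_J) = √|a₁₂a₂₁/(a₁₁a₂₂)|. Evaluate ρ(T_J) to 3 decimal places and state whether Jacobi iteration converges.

0.816

a₁₂a₂₁/(a₁₁a₂₂) = (2)·(-2) / ((-2)·(3)) = 0.666667
ρ = √|0.666667| = √0.666667 = 0.816
ρ < 1, so Jacobi converges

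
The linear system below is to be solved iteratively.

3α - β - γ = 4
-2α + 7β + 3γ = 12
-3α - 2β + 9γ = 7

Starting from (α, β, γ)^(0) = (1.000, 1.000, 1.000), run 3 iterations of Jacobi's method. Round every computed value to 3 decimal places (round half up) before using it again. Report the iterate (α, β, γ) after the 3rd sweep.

Iteration 1:
  α = (4 - (-1)·1.000 - (-1)·1.000) / (3) = 2.000
  β = (12 - (-2)·1.000 - (3)·1.000) / (7) = 1.571
  γ = (7 - (-3)·1.000 - (-2)·1.000) / (9) = 1.333
Iteration 2:
  α = (4 - (-1)·1.571 - (-1)·1.333) / (3) = 2.301
  β = (12 - (-2)·2.000 - (3)·1.333) / (7) = 1.714
  γ = (7 - (-3)·2.000 - (-2)·1.571) / (9) = 1.794
Iteration 3:
  α = (4 - (-1)·1.714 - (-1)·1.794) / (3) = 2.503
  β = (12 - (-2)·2.301 - (3)·1.794) / (7) = 1.603
  γ = (7 - (-3)·2.301 - (-2)·1.714) / (9) = 1.926

(2.503, 1.603, 1.926)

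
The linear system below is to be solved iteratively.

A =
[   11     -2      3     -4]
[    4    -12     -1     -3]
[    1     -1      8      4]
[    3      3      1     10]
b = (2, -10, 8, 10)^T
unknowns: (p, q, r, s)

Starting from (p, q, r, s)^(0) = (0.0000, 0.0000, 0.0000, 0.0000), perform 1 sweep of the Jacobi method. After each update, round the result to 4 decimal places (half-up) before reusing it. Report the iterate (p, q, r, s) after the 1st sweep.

Iteration 1:
  p = (2 - (-2)·0.0000 - (3)·0.0000 - (-4)·0.0000) / (11) = 0.1818
  q = (-10 - (4)·0.0000 - (-1)·0.0000 - (-3)·0.0000) / (-12) = 0.8333
  r = (8 - (1)·0.0000 - (-1)·0.0000 - (4)·0.0000) / (8) = 1.0000
  s = (10 - (3)·0.0000 - (3)·0.0000 - (1)·0.0000) / (10) = 1.0000

(0.1818, 0.8333, 1.0000, 1.0000)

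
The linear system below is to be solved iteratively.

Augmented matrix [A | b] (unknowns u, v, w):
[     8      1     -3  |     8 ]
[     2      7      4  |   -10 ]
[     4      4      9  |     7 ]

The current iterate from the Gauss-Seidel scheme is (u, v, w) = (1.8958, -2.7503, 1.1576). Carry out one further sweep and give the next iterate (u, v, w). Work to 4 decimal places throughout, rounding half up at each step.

One sweep:
  u = (8 - (1)·-2.7503 - (-3)·1.1576) / (8) = 1.7779
  v = (-10 - (2)·1.7779 - (4)·1.1576) / (7) = -2.5980
  w = (7 - (4)·1.7779 - (4)·-2.5980) / (9) = 1.1423

(1.7779, -2.5980, 1.1423)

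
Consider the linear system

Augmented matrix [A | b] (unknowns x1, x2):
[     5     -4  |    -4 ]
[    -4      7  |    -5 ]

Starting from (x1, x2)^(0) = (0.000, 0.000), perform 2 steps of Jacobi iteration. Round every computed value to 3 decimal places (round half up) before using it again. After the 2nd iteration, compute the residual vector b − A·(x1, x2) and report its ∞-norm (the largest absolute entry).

Iteration 1:
  x1 = (-4 - (-4)·0.000) / (5) = -0.800
  x2 = (-5 - (-4)·0.000) / (7) = -0.714
Iteration 2:
  x1 = (-4 - (-4)·-0.714) / (5) = -1.371
  x2 = (-5 - (-4)·-0.800) / (7) = -1.171
Residual b − A·x = (-1.829, -2.287); ∞-norm = 2.287

2.287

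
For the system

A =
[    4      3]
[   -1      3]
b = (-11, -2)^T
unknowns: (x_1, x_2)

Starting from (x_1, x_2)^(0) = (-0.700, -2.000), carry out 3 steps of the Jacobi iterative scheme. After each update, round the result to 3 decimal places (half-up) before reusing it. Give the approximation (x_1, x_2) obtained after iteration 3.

Iteration 1:
  x_1 = (-11 - (3)·-2.000) / (4) = -1.250
  x_2 = (-2 - (-1)·-0.700) / (3) = -0.900
Iteration 2:
  x_1 = (-11 - (3)·-0.900) / (4) = -2.075
  x_2 = (-2 - (-1)·-1.250) / (3) = -1.083
Iteration 3:
  x_1 = (-11 - (3)·-1.083) / (4) = -1.938
  x_2 = (-2 - (-1)·-2.075) / (3) = -1.358

(-1.938, -1.358)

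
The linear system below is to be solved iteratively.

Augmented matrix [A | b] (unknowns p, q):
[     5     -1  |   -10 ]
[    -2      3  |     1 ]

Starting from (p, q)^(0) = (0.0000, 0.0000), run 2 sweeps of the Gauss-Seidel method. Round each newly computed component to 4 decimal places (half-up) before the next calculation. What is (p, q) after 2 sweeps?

Iteration 1:
  p = (-10 - (-1)·0.0000) / (5) = -2.0000
  q = (1 - (-2)·-2.0000) / (3) = -1.0000
Iteration 2:
  p = (-10 - (-1)·-1.0000) / (5) = -2.2000
  q = (1 - (-2)·-2.2000) / (3) = -1.1333

(-2.2000, -1.1333)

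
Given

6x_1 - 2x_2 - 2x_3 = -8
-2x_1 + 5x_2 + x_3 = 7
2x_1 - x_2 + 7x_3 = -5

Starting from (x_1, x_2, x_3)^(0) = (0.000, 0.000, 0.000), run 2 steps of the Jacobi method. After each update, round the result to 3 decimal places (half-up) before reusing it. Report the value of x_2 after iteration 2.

1.010

Iteration 1:
  x_1 = (-8 - (-2)·0.000 - (-2)·0.000) / (6) = -1.333
  x_2 = (7 - (-2)·0.000 - (1)·0.000) / (5) = 1.400
  x_3 = (-5 - (2)·0.000 - (-1)·0.000) / (7) = -0.714
Iteration 2:
  x_1 = (-8 - (-2)·1.400 - (-2)·-0.714) / (6) = -1.105
  x_2 = (7 - (-2)·-1.333 - (1)·-0.714) / (5) = 1.010
  x_3 = (-5 - (2)·-1.333 - (-1)·1.400) / (7) = -0.133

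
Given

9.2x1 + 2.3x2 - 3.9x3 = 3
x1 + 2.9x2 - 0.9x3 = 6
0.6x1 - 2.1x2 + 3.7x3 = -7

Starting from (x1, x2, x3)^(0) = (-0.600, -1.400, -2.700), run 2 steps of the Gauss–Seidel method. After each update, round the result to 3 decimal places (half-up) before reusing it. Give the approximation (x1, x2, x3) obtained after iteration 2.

Iteration 1:
  x1 = (3 - (2.3)·-1.400 - (-3.9)·-2.700) / (9.2) = -0.468
  x2 = (6 - (1)·-0.468 - (-0.9)·-2.700) / (2.9) = 1.392
  x3 = (-7 - (0.6)·-0.468 - (-2.1)·1.392) / (3.7) = -1.026
Iteration 2:
  x1 = (3 - (2.3)·1.392 - (-3.9)·-1.026) / (9.2) = -0.457
  x2 = (6 - (1)·-0.457 - (-0.9)·-1.026) / (2.9) = 1.908
  x3 = (-7 - (0.6)·-0.457 - (-2.1)·1.908) / (3.7) = -0.735

(-0.457, 1.908, -0.735)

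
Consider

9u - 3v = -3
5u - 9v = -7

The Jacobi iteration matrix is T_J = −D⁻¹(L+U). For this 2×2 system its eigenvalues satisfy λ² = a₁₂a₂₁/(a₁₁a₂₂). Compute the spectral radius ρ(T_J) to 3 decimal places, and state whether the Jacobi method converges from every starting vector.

a₁₂a₂₁/(a₁₁a₂₂) = (-3)·(5) / ((9)·(-9)) = 0.185185
ρ = √|0.185185| = √0.185185 = 0.430
ρ < 1, so Jacobi converges

0.430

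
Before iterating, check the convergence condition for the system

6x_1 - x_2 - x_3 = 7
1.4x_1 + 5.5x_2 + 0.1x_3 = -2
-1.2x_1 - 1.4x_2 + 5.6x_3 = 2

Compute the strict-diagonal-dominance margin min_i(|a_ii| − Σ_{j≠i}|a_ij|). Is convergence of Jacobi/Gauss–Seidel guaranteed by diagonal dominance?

row 1: |6| − (1+1) = 4
row 2: |5.5| − (1.4+0.1) = 4
row 3: |5.6| − (1.2+1.4) = 3
minimum over rows = 3 → strictly diagonally dominant (convergence guaranteed)

3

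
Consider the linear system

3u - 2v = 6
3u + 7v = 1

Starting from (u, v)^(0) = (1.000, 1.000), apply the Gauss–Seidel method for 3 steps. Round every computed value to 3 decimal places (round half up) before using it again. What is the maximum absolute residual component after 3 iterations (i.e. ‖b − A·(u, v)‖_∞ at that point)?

0.329

Iteration 1:
  u = (6 - (-2)·1.000) / (3) = 2.667
  v = (1 - (3)·2.667) / (7) = -1.000
Iteration 2:
  u = (6 - (-2)·-1.000) / (3) = 1.333
  v = (1 - (3)·1.333) / (7) = -0.428
Iteration 3:
  u = (6 - (-2)·-0.428) / (3) = 1.715
  v = (1 - (3)·1.715) / (7) = -0.592
Residual b − A·x = (-0.329, -0.001); ∞-norm = 0.329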